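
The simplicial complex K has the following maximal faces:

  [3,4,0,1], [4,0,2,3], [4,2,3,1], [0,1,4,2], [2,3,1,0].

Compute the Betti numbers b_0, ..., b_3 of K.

b_0 = 1, b_1 = 0, b_2 = 0, b_3 = 1.

Order the vertices as 0 < 1 < 2 < 3 < 4. Listing each simplex with vertices in this order, K has dimension 3 with simplices:

  0-simplices (5): [0], [1], [2], [3], [4]
  1-simplices (10): [0,1], [0,2], [0,3], [0,4], [1,2], [1,3], [1,4], [2,3], [2,4], [3,4]
  2-simplices (10): [0,1,2], [0,1,3], [0,1,4], [0,2,3], [0,2,4], [0,3,4], [1,2,3], [1,2,4], [1,3,4], [2,3,4]
  3-simplices (5): [0,1,2,3], [0,1,2,4], [0,1,3,4], [0,2,3,4], [1,2,3,4]

Hence C_0 ≅ Z^5, C_1 ≅ Z^10, C_2 ≅ Z^10, C_3 ≅ Z^5.

Boundary ∂_1: C_1 → C_0 is given by ∂[p,q] = [q] − [p].
The resulting 5×10 matrix has rank 4, and its Smith normal form has invariant factors (1,1,1,1).

The boundary map ∂_2: C_2 → C_1 maps a triangle to the signed sum of its edges. For instance
  ∂[0,2,3] = [2,3] − [0,3] + [0,2],
  ∂[1,3,4] = [3,4] − [1,4] + [1,3].
This gives a 10×10 integer matrix of rank 6; reducing to Smith normal form yields diagonal entries (1,1,1,1,1,1).

∂_3: C_3 → C_2 sends each 3-simplex σ to the alternating sum Σ_i (−1)^i (σ with its i-th vertex removed). For instance
  ∂[0,1,3,4] = [1,3,4] − [0,3,4] + [0,1,4] − [0,1,3],
  ∂[0,2,3,4] = [2,3,4] − [0,3,4] + [0,2,4] − [0,2,3].
This gives a 10×5 integer matrix of rank 4; reducing to Smith normal form yields diagonal entries (1,1,1,1).

From H_k ≅ ker(∂_k) / im(∂_{k+1}) we obtain:

  H_0: rank C_0 − rank ∂_1 = 5 − 4 = 1, and the invariant factors of ∂_1 are all 1, so H_0 = Z.
  H_1: rank ker ∂_1 − rank ∂_2 = (10 − 4) − 6 = 0, and the invariant factors of ∂_2 are all 1, so H_1 = 0.
  H_2: rank ker ∂_2 − rank ∂_3 = (10 − 6) − 4 = 0, and the invariant factors of ∂_3 are all 1, so H_2 = 0.
  H_3: rank ker ∂_3 − rank ∂_4 = (5 − 4) − 0 = 1, and there is no ∂_4, so H_3 = Z.

As a check, the Euler characteristic is 5 − 10 + 10 − 5 = 0, which agrees with 1 − 0 + 0 − 1 = 0.
(K is a triangulation of the 3-sphere S^3.)

Hence the Betti numbers are b_0 = 1, b_1 = 0, b_2 = 0, b_3 = 1.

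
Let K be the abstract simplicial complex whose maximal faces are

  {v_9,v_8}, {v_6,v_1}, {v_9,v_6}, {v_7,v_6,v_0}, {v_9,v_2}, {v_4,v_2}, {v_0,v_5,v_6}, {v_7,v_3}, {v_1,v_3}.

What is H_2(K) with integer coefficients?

K has 10 vertices, 12 edges, 2 triangles.
rank ∂_2 = 2, rank ∂_3 = 0 ⇒ b_2 = 2 − 2 − 0 = 0. So H_2 ≅ 0.

H_2 = 0.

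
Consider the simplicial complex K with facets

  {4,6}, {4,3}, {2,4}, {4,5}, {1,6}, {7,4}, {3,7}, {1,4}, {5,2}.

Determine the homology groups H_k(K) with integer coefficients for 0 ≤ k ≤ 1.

Take the total order 1 < 2 < 3 < 4 < 5 < 6 < 7 on the vertex set. Then K (dimension 1) consists of the simplices:

  0-simplices (7): [1], [2], [3], [4], [5], [6], [7]
  1-simplices (9): [1,4], [1,6], [2,4], [2,5], [3,4], [3,7], [4,5], [4,6], [4,7]

Hence C_0 ≅ Z^7, C_1 ≅ Z^9.

The boundary map ∂_1: C_1 → C_0 maps an edge to its endpoints' difference, ∂[p,q] = q − p.
This gives a 7×9 integer matrix of rank 6; reducing to Smith normal form yields diagonal entries (1,1,1,1,1,1).

Computing H_k = (kernel of ∂_k) / (image of ∂_{k+1}):

  H_0: rank C_0 − rank ∂_1 = 7 − 6 = 1, and the invariant factors of ∂_1 are all 1, so H_0 = Z.
  H_1: rank ker ∂_1 − rank ∂_2 = (9 − 6) − 0 = 3, and there is no ∂_2, so H_1 = Z^3.

As a check, the Euler characteristic is 7 − 9 = -2, which agrees with 1 − 3 = -2.
(K is a triangulation of a wedge of 3 circles.)

H_0 ≅ Z,  H_1 ≅ Z^3.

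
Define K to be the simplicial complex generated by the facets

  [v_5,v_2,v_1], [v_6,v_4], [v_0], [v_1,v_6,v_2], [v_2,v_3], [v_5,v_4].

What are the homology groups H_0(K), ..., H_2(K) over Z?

Take the total order v_0 < v_1 < v_2 < v_3 < v_4 < v_5 < v_6 on the vertex set. Then K (dimension 2) consists of the simplices:

  0-simplices (7): [v_0], [v_1], [v_2], [v_3], [v_4], [v_5], [v_6]
  1-simplices (8): [v_1,v_2], [v_1,v_5], [v_1,v_6], [v_2,v_3], [v_2,v_5], [v_2,v_6], [v_4,v_5], [v_4,v_6]
  2-simplices (2): [v_1,v_2,v_5], [v_1,v_2,v_6]

so the chain groups are C_0 ≅ Z^7, C_1 ≅ Z^8, C_2 ≅ Z^2.

The boundary map ∂_1: C_1 → C_0 sends each edge [p,q] (with p < q) to q − p.
This gives a 7×8 integer matrix of rank 5; reducing to Smith normal form yields diagonal entries (1,1,1,1,1).

Boundary ∂_2: C_2 → C_1 maps a triangle to the signed sum of its edges. For instance
  ∂[v_1,v_2,v_5] = [v_2,v_5] − [v_1,v_5] + [v_1,v_2],
  ∂[v_1,v_2,v_6] = [v_2,v_6] − [v_1,v_6] + [v_1,v_2].
The resulting 8×2 matrix has rank 2, and its Smith normal form has invariant factors (1,1).

Reading off H_k = ker ∂_k / im ∂_{k+1}:

  H_0: rank C_0 − rank ∂_1 = 7 − 5 = 2, and the invariant factors of ∂_1 are all 1, so H_0 = Z^2.
  H_1: rank ker ∂_1 − rank ∂_2 = (8 − 5) − 2 = 1, and the invariant factors of ∂_2 are all 1, so H_1 = Z.
  H_2: rank ker ∂_2 − rank ∂_3 = (2 − 2) − 0 = 0, and there is no ∂_3, so H_2 = 0.

H_0 = Z^2,  H_1 = Z,  H_2 = 0.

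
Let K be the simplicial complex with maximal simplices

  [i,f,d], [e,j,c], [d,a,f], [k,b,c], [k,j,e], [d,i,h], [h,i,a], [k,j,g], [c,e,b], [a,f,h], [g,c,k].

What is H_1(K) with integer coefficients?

H_1 ≅ Z^2.

Take the total order a < b < c < d < e < f < g < h < i < j < k on the vertex set. Then K (dimension 2) consists of the simplices:

  0-simplices (11): a, b, c, d, e, f, g, h, i, j, k
  1-simplices (22): ad, af, ah, ai, bc, be, bk, ce, cg, cj, ck, df, dh, di, ej, ek, fh, fi, gj, gk, hi, jk
  2-simplices (11): adf, afh, ahi, bce, bck, cej, cgk, dfi, dhi, ejk, gjk

giving chain groups C_0 ≅ Z^11, C_1 ≅ Z^22, C_2 ≅ Z^11.

Boundary ∂_1: C_1 → C_0 is given by ∂[p,q] = [q] − [p]. For instance
  ∂ej = j − e.
As a 11×22 matrix over Z this has rank 9, with invariant factors (1,1,1,1,1,1,1,1,1).

Boundary ∂_2: C_2 → C_1 maps a triangle to the signed sum of its edges. For instance
  ∂bce = ce − be + bc,
  ∂gjk = jk − gk + gj.
The 22×11 boundary matrix has rank 11 and Smith normal form diag(1,1,1,1,1,1,1,1,1,1,1).

Reading off H_k = ker ∂_k / im ∂_{k+1}:

  H_1: rank ker ∂_1 − rank ∂_2 = (22 − 9) − 11 = 2, and the invariant factors of ∂_2 are all 1, so H_1 ≅ Z^2.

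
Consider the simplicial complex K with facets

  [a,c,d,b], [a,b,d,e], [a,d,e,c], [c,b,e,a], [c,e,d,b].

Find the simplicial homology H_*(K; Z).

Fix the vertex order a < b < c < d < e and write every simplex with vertices in increasing order. Then dim K = 3 and the simplices of K are:

  0-simplices (5): a, b, c, d, e
  1-simplices (10): ab, ac, ad, ae, bc, bd, be, cd, ce, de
  2-simplices (10): abc, abd, abe, acd, ace, ade, bcd, bce, bde, cde
  3-simplices (5): abcd, abce, abde, acde, bcde

so the chain groups are C_0 ≅ Z^5, C_1 ≅ Z^10, C_2 ≅ Z^10, C_3 ≅ Z^5.

∂_1: C_1 → C_0 maps an edge to its endpoints' difference, ∂[p,q] = q − p.
This gives a 5×10 integer matrix of rank 4; reducing to Smith normal form yields diagonal entries (1,1,1,1).

The boundary map ∂_2: C_2 → C_1 acts by ∂[p,q,r] = [q,r] − [p,r] + [p,q]. For instance
  ∂cde = de − ce + cd,
  ∂abe = be − ae + ab.
The 10×10 boundary matrix has rank 6 and Smith normal form diag(1,1,1,1,1,1).

Boundary ∂_3: C_3 → C_2 sends each 3-simplex σ to the alternating sum Σ_i (−1)^i (σ with its i-th vertex removed). For instance
  ∂abce = bce − ace + abe − abc,
  ∂bcde = cde − bde + bce − bcd.
The resulting 10×5 matrix has rank 4, and its Smith normal form has invariant factors (1,1,1,1).

Reading off H_k = ker ∂_k / im ∂_{k+1}:

  H_0: rank C_0 − rank ∂_1 = 5 − 4 = 1, and the invariant factors of ∂_1 are all 1, so H_0 ≅ Z.
  H_1: rank ker ∂_1 − rank ∂_2 = (10 − 4) − 6 = 0, and the invariant factors of ∂_2 are all 1, so H_1 ≅ 0.
  H_2: rank ker ∂_2 − rank ∂_3 = (10 − 6) − 4 = 0, and the invariant factors of ∂_3 are all 1, so H_2 ≅ 0.
  H_3: rank ker ∂_3 − rank ∂_4 = (5 − 4) − 0 = 1, and there is no ∂_4, so H_3 ≅ Z.

H_0 = Z,  H_1 = 0,  H_2 = 0,  H_3 = Z.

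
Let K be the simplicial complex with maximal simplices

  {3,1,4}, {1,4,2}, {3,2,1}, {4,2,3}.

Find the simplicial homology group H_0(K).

Take the total order 1 < 2 < 3 < 4 on the vertex set. Then K (dimension 2) consists of the simplices:

  0-simplices (4): [1], [2], [3], [4]
  1-simplices (6): [1,2], [1,3], [1,4], [2,3], [2,4], [3,4]
  2-simplices (4): [1,2,3], [1,2,4], [1,3,4], [2,3,4]

so the chain groups are C_0 ≅ Z^4, C_1 ≅ Z^6, C_2 ≅ Z^4.

Boundary ∂_1: C_1 → C_0 maps an edge to its endpoints' difference, ∂[p,q] = q − p. For instance
  ∂[2,4] = [4] − [2].
As a 4×6 matrix over Z this has rank 3, with invariant factors (1,1,1).

∂_2: C_2 → C_1 maps a triangle to the signed sum of its edges. For instance
  ∂[1,2,3] = [2,3] − [1,3] + [1,2],
  ∂[2,3,4] = [3,4] − [2,4] + [2,3].
As a 6×4 matrix over Z this has rank 3, with invariant factors (1,1,1).

Now H_k = ker ∂_k / im ∂_{k+1}, so:

  H_0: rank C_0 − rank ∂_1 = 4 − 3 = 1, and the invariant factors of ∂_1 are all 1, so H_0 = Z.

H_0 ≅ Z.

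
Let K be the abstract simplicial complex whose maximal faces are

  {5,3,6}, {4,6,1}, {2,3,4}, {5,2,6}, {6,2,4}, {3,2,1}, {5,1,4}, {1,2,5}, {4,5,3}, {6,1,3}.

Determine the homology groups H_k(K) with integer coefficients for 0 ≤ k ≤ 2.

H_0 ≅ Z,  H_1 ≅ Z/2,  H_2 = 0.

Fix the vertex order 1 < 2 < 3 < 4 < 5 < 6 and write every simplex with vertices in increasing order. Then dim K = 2 and the simplices of K are:

  0-simplices (6): [1], [2], [3], [4], [5], [6]
  1-simplices (15): [1,2], [1,3], [1,4], [1,5], [1,6], [2,3], [2,4], [2,5], [2,6], [3,4], [3,5], [3,6], [4,5], [4,6], [5,6]
  2-simplices (10): [1,2,3], [1,2,5], [1,3,6], [1,4,5], [1,4,6], [2,3,4], [2,4,6], [2,5,6], [3,4,5], [3,5,6]

Hence C_0 ≅ Z^6, C_1 ≅ Z^15, C_2 ≅ Z^10.

The boundary map ∂_1: C_1 → C_0 is given by ∂[p,q] = [q] − [p].
This gives a 6×15 integer matrix of rank 5; reducing to Smith normal form yields diagonal entries (1,1,1,1,1).

Boundary ∂_2: C_2 → C_1 sends each 2-simplex [p,q,r] to [q,r] − [p,r] + [p,q]. For instance
  ∂[3,4,5] = [4,5] − [3,5] + [3,4],
  ∂[2,3,4] = [3,4] − [2,4] + [2,3].
The 15×10 boundary matrix has rank 10 and Smith normal form diag(1,1,1,1,1,1,1,1,1,2).

Reading off H_k = ker ∂_k / im ∂_{k+1}:

  H_0: rank C_0 − rank ∂_1 = 6 − 5 = 1, and the invariant factors of ∂_1 are all 1, so H_0 = Z.
  H_1: rank ker ∂_1 − rank ∂_2 = (15 − 5) − 10 = 0, and ∂_2 has invariant factor 2 > 1, so H_1 = Z/2.
  H_2: rank ker ∂_2 − rank ∂_3 = (10 − 10) − 0 = 0, and there is no ∂_3, so H_2 = 0.

As a check, the Euler characteristic is 6 − 15 + 10 = 1, which agrees with 1 − 0 + 0 = 1.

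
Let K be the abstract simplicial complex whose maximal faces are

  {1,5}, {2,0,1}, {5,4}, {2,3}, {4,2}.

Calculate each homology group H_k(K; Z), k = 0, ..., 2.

H_0 ≅ Z,  H_1 ≅ Z,  H_2 = 0.

Take the total order 0 < 1 < 2 < 3 < 4 < 5 on the vertex set. Then K (dimension 2) consists of the simplices:

  0-simplices (6): [0], [1], [2], [3], [4], [5]
  1-simplices (7): [0,1], [0,2], [1,2], [1,5], [2,3], [2,4], [4,5]
  2-simplices (1): [0,1,2]

so the chain groups are C_0 ≅ Z^6, C_1 ≅ Z^7, C_2 ≅ Z^1.

Boundary ∂_1: C_1 → C_0 is given by ∂[p,q] = [q] − [p]. For instance
  ∂[1,2] = [2] − [1].
The 6×7 boundary matrix has rank 5 and Smith normal form diag(1,1,1,1,1).

∂_2: C_2 → C_1 acts by ∂[p,q,r] = [q,r] − [p,r] + [p,q]. For instance
  ∂[0,1,2] = [1,2] − [0,2] + [0,1].
This gives a 7×1 integer matrix of rank 1; reducing to Smith normal form yields diagonal entries (1).

Computing H_k = (kernel of ∂_k) / (image of ∂_{k+1}):

  H_0: rank C_0 − rank ∂_1 = 6 − 5 = 1, and the invariant factors of ∂_1 are all 1, so H_0 ≅ Z.
  H_1: rank ker ∂_1 − rank ∂_2 = (7 − 5) − 1 = 1, and the invariant factors of ∂_2 are all 1, so H_1 ≅ Z.
  H_2: rank ker ∂_2 − rank ∂_3 = (1 − 1) − 0 = 0, and there is no ∂_3, so H_2 ≅ 0.

As a check, the Euler characteristic is 6 − 7 + 1 = 0, which agrees with 1 − 1 + 0 = 0.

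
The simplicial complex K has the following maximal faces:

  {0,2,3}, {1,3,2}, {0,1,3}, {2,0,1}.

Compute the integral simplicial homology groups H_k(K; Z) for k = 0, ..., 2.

Order the vertices as 0 < 1 < 2 < 3. Listing each simplex with vertices in this order, K has dimension 2 with simplices:

  0-simplices (4): [0], [1], [2], [3]
  1-simplices (6): [0,1], [0,2], [0,3], [1,2], [1,3], [2,3]
  2-simplices (4): [0,1,2], [0,1,3], [0,2,3], [1,2,3]

Hence C_0 ≅ Z^4, C_1 ≅ Z^6, C_2 ≅ Z^4.

∂_1: C_1 → C_0 maps an edge to its endpoints' difference, ∂[p,q] = q − p. For instance
  ∂[1,3] = [3] − [1].
The resulting 4×6 matrix has rank 3, and its Smith normal form has invariant factors (1,1,1).

The boundary map ∂_2: C_2 → C_1 maps a triangle to the signed sum of its edges. For instance
  ∂[0,1,2] = [1,2] − [0,2] + [0,1],
  ∂[0,1,3] = [1,3] − [0,3] + [0,1].
The 6×4 boundary matrix has rank 3 and Smith normal form diag(1,1,1).

Now H_k = ker ∂_k / im ∂_{k+1}, so:

  H_0: rank C_0 − rank ∂_1 = 4 − 3 = 1, and the invariant factors of ∂_1 are all 1, so H_0 ≅ Z.
  H_1: rank ker ∂_1 − rank ∂_2 = (6 − 3) − 3 = 0, and the invariant factors of ∂_2 are all 1, so H_1 ≅ 0.
  H_2: rank ker ∂_2 − rank ∂_3 = (4 − 3) − 0 = 1, and there is no ∂_3, so H_2 ≅ Z.

(K is a triangulation of the 2-sphere S^2.)

H_0 = Z,  H_1 = 0,  H_2 = Z.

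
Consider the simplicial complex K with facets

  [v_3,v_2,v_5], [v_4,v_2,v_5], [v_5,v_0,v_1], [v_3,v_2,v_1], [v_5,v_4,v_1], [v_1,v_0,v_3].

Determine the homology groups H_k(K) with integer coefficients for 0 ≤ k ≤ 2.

Fix the vertex order v_0 < v_1 < v_2 < v_3 < v_4 < v_5 and write every simplex with vertices in increasing order. Then dim K = 2 and the simplices of K are:

  0-simplices (6): [v_0], [v_1], [v_2], [v_3], [v_4], [v_5]
  1-simplices (12): [v_0,v_1], [v_0,v_3], [v_0,v_5], [v_1,v_2], [v_1,v_3], [v_1,v_4], [v_1,v_5], [v_2,v_3], [v_2,v_4], [v_2,v_5], [v_3,v_5], [v_4,v_5]
  2-simplices (6): [v_0,v_1,v_3], [v_0,v_1,v_5], [v_1,v_2,v_3], [v_1,v_4,v_5], [v_2,v_3,v_5], [v_2,v_4,v_5]

giving chain groups C_0 ≅ Z^6, C_1 ≅ Z^12, C_2 ≅ Z^6.

∂_1: C_1 → C_0 sends each edge [p,q] (with p < q) to q − p. For instance
  ∂[v_0,v_3] = [v_3] − [v_0].
The 6×12 boundary matrix has rank 5 and Smith normal form diag(1,1,1,1,1).

∂_2: C_2 → C_1 maps a triangle to the signed sum of its edges. For instance
  ∂[v_0,v_1,v_5] = [v_1,v_5] − [v_0,v_5] + [v_0,v_1],
  ∂[v_1,v_2,v_3] = [v_2,v_3] − [v_1,v_3] + [v_1,v_2].
The 12×6 boundary matrix has rank 6 and Smith normal form diag(1,1,1,1,1,1).

From H_k ≅ ker(∂_k) / im(∂_{k+1}) we obtain:

  H_0: rank C_0 − rank ∂_1 = 6 − 5 = 1, and the invariant factors of ∂_1 are all 1, so H_0 = Z.
  H_1: rank ker ∂_1 − rank ∂_2 = (12 − 5) − 6 = 1, and the invariant factors of ∂_2 are all 1, so H_1 = Z.
  H_2: rank ker ∂_2 − rank ∂_3 = (6 − 6) − 0 = 0, and there is no ∂_3, so H_2 = 0.

H_0 = Z,  H_1 = Z,  H_2 = 0.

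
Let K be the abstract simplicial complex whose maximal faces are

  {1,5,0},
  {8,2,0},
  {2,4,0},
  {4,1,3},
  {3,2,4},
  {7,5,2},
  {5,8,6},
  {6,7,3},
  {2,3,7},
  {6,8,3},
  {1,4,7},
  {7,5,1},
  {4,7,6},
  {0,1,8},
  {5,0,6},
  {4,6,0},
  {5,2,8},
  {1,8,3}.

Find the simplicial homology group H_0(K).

H_0 = Z.

We work with the vertex ordering 0 < 1 < 2 < 3 < 4 < 5 < 6 < 7 < 8. The simplices of K, each written with vertices in increasing order, are:

  0-simplices (9): [0], [1], [2], [3], [4], [5], [6], [7], [8]
  1-simplices (27): (27 of them)
  2-simplices (18): [0,1,5], [0,1,8], [0,2,4], [0,2,8], [0,4,6], [0,5,6], [1,3,4], [1,3,8], [1,4,7], [1,5,7], [2,3,4], [2,3,7], [2,5,7], [2,5,8], [3,6,7], [3,6,8], [4,6,7], [5,6,8]

so the chain groups are C_0 ≅ Z^9, C_1 ≅ Z^27, C_2 ≅ Z^18.

∂_1: C_1 → C_0 is given by ∂[p,q] = [q] − [p].
This gives a 9×27 integer matrix of rank 8; reducing to Smith normal form yields diagonal entries (1,1,1,1,1,1,1,1).

Boundary ∂_2: C_2 → C_1 maps a triangle to the signed sum of its edges. For instance
  ∂[5,6,8] = [6,8] − [5,8] + [5,6],
  ∂[3,6,8] = [6,8] − [3,8] + [3,6].
The 27×18 boundary matrix has rank 18 and Smith normal form diag(1,1,1,1,1,1,1,1,1,1,1,1,1,1,1,1,1,2).

Computing H_k = (kernel of ∂_k) / (image of ∂_{k+1}):

  H_0: rank C_0 − rank ∂_1 = 9 − 8 = 1, and the invariant factors of ∂_1 are all 1, so H_0 ≅ Z.

(K is a triangulation of the Klein bottle.)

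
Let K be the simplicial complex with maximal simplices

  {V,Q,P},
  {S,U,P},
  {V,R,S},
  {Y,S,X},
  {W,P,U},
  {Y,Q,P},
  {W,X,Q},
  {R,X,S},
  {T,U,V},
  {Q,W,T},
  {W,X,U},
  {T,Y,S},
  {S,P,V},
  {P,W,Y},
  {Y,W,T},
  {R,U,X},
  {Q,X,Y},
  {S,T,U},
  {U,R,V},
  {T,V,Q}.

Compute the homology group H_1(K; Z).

Take the total order P < Q < R < S < T < U < V < W < X < Y on the vertex set. Then K (dimension 2) consists of the simplices:

  0-simplices (10): P, Q, R, S, T, U, V, W, X, Y
  1-simplices (30): PQ, PS, PU, PV, PW, PY, QT, QV, QW, QX, QY, RS, RU, RV, RX, ST, SU, SV, SX, SY, TU, TV, TW, TY, UV, UW, UX, WX, WY, XY
  2-simplices (20): PQV, PQY, PSU, PSV, PUW, PWY, QTV, QTW, QWX, QXY, RSV, RSX, RUV, RUX, STU, STY, SXY, TUV, TWY, UWX

Hence C_0 ≅ Z^10, C_1 ≅ Z^30, C_2 ≅ Z^20.

Boundary ∂_1: C_1 → C_0 sends each edge [p,q] (with p < q) to q − p. For instance
  ∂QX = X − Q.
The resulting 10×30 matrix has rank 9, and its Smith normal form has invariant factors (1,1,1,1,1,1,1,1,1).

∂_2: C_2 → C_1 acts by ∂[p,q,r] = [q,r] − [p,r] + [p,q]. For instance
  ∂STY = TY − SY + ST,
  ∂PSV = SV − PV + PS.
As a 30×20 matrix over Z this has rank 20, with invariant factors (1,1,1,1,1,1,1,1,1,1,1,1,1,1,1,1,1,1,1,2).

Computing H_k = (kernel of ∂_k) / (image of ∂_{k+1}):

  H_1: rank ker ∂_1 − rank ∂_2 = (30 − 9) − 20 = 1, and ∂_2 has invariant factor 2 > 1, so H_1 = Z × Z/2.

(K is a triangulation of the Klein bottle.)

H_1 = Z × Z/2.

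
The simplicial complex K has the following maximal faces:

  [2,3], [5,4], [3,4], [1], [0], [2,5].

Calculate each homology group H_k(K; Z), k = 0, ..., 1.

H_0 ≅ Z^3,  H_1 ≅ Z.

We work with the vertex ordering 0 < 1 < 2 < 3 < 4 < 5. The simplices of K, each written with vertices in increasing order, are:

  0-simplices (6): [0], [1], [2], [3], [4], [5]
  1-simplices (4): [2,3], [2,5], [3,4], [4,5]

Hence C_0 ≅ Z^6, C_1 ≅ Z^4.

The boundary map ∂_1: C_1 → C_0 sends each edge [p,q] (with p < q) to q − p.
This gives a 6×4 integer matrix of rank 3; reducing to Smith normal form yields diagonal entries (1,1,1).

Computing H_k = (kernel of ∂_k) / (image of ∂_{k+1}):

  H_0: rank C_0 − rank ∂_1 = 6 − 3 = 3, and the invariant factors of ∂_1 are all 1, so H_0 ≅ Z^3.
  H_1: rank ker ∂_1 − rank ∂_2 = (4 − 3) − 0 = 1, and there is no ∂_2, so H_1 ≅ Z.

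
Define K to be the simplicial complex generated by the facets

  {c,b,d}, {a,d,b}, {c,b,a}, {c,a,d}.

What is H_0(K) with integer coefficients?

H_0 = Z.

Order the vertices as a < b < c < d. Listing each simplex with vertices in this order, K has dimension 2 with simplices:

  0-simplices (4): a, b, c, d
  1-simplices (6): ab, ac, ad, bc, bd, cd
  2-simplices (4): abc, abd, acd, bcd

Hence C_0 ≅ Z^4, C_1 ≅ Z^6, C_2 ≅ Z^4.

The boundary map ∂_1: C_1 → C_0 is given by ∂[p,q] = [q] − [p]. For instance
  ∂bc = c − b.
The resulting 4×6 matrix has rank 3, and its Smith normal form has invariant factors (1,1,1).

Boundary ∂_2: C_2 → C_1 sends each 2-simplex [p,q,r] to [q,r] − [p,r] + [p,q]. For instance
  ∂bcd = cd − bd + bc,
  ∂abc = bc − ac + ab.
The 6×4 boundary matrix has rank 3 and Smith normal form diag(1,1,1).

Computing H_k = (kernel of ∂_k) / (image of ∂_{k+1}):

  H_0: rank C_0 − rank ∂_1 = 4 − 3 = 1, and the invariant factors of ∂_1 are all 1, so H_0 = Z.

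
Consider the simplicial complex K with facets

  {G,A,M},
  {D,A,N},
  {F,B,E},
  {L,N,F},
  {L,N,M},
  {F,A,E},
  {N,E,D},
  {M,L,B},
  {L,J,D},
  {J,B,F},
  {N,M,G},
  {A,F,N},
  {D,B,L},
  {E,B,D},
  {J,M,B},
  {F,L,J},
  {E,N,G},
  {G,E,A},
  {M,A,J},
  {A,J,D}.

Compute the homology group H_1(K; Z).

Take the total order A < B < D < E < F < G < J < L < M < N on the vertex set. Then K (dimension 2) consists of the simplices:

  0-simplices (10): A, B, D, E, F, G, J, L, M, N
  1-simplices (30): AD, AE, AF, AG, AJ, AM, AN, BD, BE, BF, BJ, BL, BM, DE, DJ, DL, DN, EF, EG, EN, FJ, FL, FN, GM, GN, JL, JM, LM, LN, MN
  2-simplices (20): ADJ, ADN, AEF, AEG, AFN, AGM, AJM, BDE, BDL, BEF, BFJ, BJM, BLM, DEN, DJL, EGN, FJL, FLN, GMN, LMN

Hence C_0 ≅ Z^10, C_1 ≅ Z^30, C_2 ≅ Z^20.

Boundary ∂_1: C_1 → C_0 is given by ∂[p,q] = [q] − [p].
As a 10×30 matrix over Z this has rank 9, with invariant factors (1,1,1,1,1,1,1,1,1).

The boundary map ∂_2: C_2 → C_1 acts by ∂[p,q,r] = [q,r] − [p,r] + [p,q]. For instance
  ∂BFJ = FJ − BJ + BF,
  ∂DJL = JL − DL + DJ.
The 30×20 boundary matrix has rank 20 and Smith normal form diag(1,1,1,1,1,1,1,1,1,1,1,1,1,1,1,1,1,1,1,2).

From H_k ≅ ker(∂_k) / im(∂_{k+1}) we obtain:

  H_1: rank ker ∂_1 − rank ∂_2 = (30 − 9) − 20 = 1, and ∂_2 has invariant factor 2 > 1, so H_1 ≅ Z ⊕ Z/2.

H_1 ≅ Z ⊕ Z/2.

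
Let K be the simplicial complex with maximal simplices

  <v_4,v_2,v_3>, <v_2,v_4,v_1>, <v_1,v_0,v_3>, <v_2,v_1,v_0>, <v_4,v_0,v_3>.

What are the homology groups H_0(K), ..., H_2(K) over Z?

We work with the vertex ordering v_0 < v_1 < v_2 < v_3 < v_4. The simplices of K, each written with vertices in increasing order, are:

  0-simplices (5): [v_0], [v_1], [v_2], [v_3], [v_4]
  1-simplices (10): [v_0,v_1], [v_0,v_2], [v_0,v_3], [v_0,v_4], [v_1,v_2], [v_1,v_3], [v_1,v_4], [v_2,v_3], [v_2,v_4], [v_3,v_4]
  2-simplices (5): [v_0,v_1,v_2], [v_0,v_1,v_3], [v_0,v_3,v_4], [v_1,v_2,v_4], [v_2,v_3,v_4]

Hence C_0 ≅ Z^5, C_1 ≅ Z^10, C_2 ≅ Z^5.

Boundary ∂_1: C_1 → C_0 sends each edge [p,q] (with p < q) to q − p. For instance
  ∂[v_1,v_4] = [v_4] − [v_1].
The 5×10 boundary matrix has rank 4 and Smith normal form diag(1,1,1,1).

The boundary map ∂_2: C_2 → C_1 maps a triangle to the signed sum of its edges. For instance
  ∂[v_0,v_3,v_4] = [v_3,v_4] − [v_0,v_4] + [v_0,v_3],
  ∂[v_1,v_2,v_4] = [v_2,v_4] − [v_1,v_4] + [v_1,v_2].
The resulting 10×5 matrix has rank 5, and its Smith normal form has invariant factors (1,1,1,1,1).

Computing H_k = (kernel of ∂_k) / (image of ∂_{k+1}):

  H_0: rank C_0 − rank ∂_1 = 5 − 4 = 1, and the invariant factors of ∂_1 are all 1, so H_0 ≅ Z.
  H_1: rank ker ∂_1 − rank ∂_2 = (10 − 4) − 5 = 1, and the invariant factors of ∂_2 are all 1, so H_1 ≅ Z.
  H_2: rank ker ∂_2 − rank ∂_3 = (5 − 5) − 0 = 0, and there is no ∂_3, so H_2 ≅ 0.

As a check, the Euler characteristic is 5 − 10 + 5 = 0, which agrees with 1 − 1 + 0 = 0.

H_0 = Z,  H_1 = Z,  H_2 = 0.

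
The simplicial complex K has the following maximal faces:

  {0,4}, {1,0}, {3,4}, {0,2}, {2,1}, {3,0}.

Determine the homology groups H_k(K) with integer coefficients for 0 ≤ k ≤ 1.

K has 5 vertices, 6 edges.
rank ∂_0 = 0, rank ∂_1 = 4 ⇒ b_0 = 5 − 0 − 4 = 1; all invariant factors of ∂_1 are 1 so no torsion. So H_0 = Z.
rank ∂_1 = 4, rank ∂_2 = 0 ⇒ b_1 = 6 − 4 − 0 = 2. So H_1 = Z^2.

H_0 = Z,  H_1 = Z^2.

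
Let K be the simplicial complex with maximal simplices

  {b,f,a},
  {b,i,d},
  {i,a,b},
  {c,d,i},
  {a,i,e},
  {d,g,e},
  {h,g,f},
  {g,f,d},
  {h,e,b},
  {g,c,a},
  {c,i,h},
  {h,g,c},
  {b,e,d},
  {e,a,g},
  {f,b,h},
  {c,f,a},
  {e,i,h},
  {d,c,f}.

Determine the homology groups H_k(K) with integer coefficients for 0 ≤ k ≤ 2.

H_0 = Z,  H_1 = Z ⊕ Z/2Z,  H_2 = 0.

K has 9 vertices, 27 edges, 18 triangles.
rank ∂_0 = 0, rank ∂_1 = 8 ⇒ b_0 = 9 − 0 − 8 = 1; all invariant factors of ∂_1 are 1 so no torsion. So H_0 ≅ Z.
rank ∂_1 = 8, rank ∂_2 = 18 ⇒ b_1 = 27 − 8 − 18 = 1; ∂_2 has invariant factor(s) [2] giving torsion. So H_1 ≅ Z ⊕ Z/2Z.
rank ∂_2 = 18, rank ∂_3 = 0 ⇒ b_2 = 18 − 18 − 0 = 0. So H_2 ≅ 0.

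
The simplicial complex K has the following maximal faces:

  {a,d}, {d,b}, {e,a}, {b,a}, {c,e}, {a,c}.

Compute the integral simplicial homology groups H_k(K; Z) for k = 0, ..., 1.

K has 5 vertices, 6 edges.
rank ∂_0 = 0, rank ∂_1 = 4 ⇒ b_0 = 5 − 0 − 4 = 1; all invariant factors of ∂_1 are 1 so no torsion. So H_0 ≅ Z.
rank ∂_1 = 4, rank ∂_2 = 0 ⇒ b_1 = 6 − 4 − 0 = 2. So H_1 ≅ Z^2.

H_0 ≅ Z,  H_1 ≅ Z^2.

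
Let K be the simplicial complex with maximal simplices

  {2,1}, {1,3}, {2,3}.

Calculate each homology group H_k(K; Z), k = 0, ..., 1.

H_0 = Z,  H_1 = Z.

Take the total order 1 < 2 < 3 on the vertex set. Then K (dimension 1) consists of the simplices:

  0-simplices (3): [1], [2], [3]
  1-simplices (3): [1,2], [1,3], [2,3]

so the chain groups are C_0 ≅ Z^3, C_1 ≅ Z^3.

Boundary ∂_1: C_1 → C_0 sends each edge [p,q] (with p < q) to q − p. For instance
  ∂[1,3] = [3] − [1].
The 3×3 boundary matrix has rank 2 and Smith normal form diag(1,1).

From H_k ≅ ker(∂_k) / im(∂_{k+1}) we obtain:

  H_0: rank C_0 − rank ∂_1 = 3 − 2 = 1, and the invariant factors of ∂_1 are all 1, so H_0 ≅ Z.
  H_1: rank ker ∂_1 − rank ∂_2 = (3 − 2) − 0 = 1, and there is no ∂_2, so H_1 ≅ Z.

As a check, the Euler characteristic is 3 − 3 = 0, which agrees with 1 − 1 = 0.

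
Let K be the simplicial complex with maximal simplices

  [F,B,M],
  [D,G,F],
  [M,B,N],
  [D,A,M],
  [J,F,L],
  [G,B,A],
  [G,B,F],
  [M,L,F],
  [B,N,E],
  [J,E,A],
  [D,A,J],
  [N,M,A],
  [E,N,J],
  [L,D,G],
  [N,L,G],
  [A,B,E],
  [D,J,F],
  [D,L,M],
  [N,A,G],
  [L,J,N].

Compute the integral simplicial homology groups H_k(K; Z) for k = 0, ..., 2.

Take the total order A < B < D < E < F < G < J < L < M < N on the vertex set. Then K (dimension 2) consists of the simplices:

  0-simplices (10): A, B, D, E, F, G, J, L, M, N
  1-simplices (30): AB, AD, AE, AG, AJ, AM, AN, BE, BF, BG, BM, BN, DF, DG, DJ, DL, DM, EJ, EN, FG, FJ, FL, FM, GL, GN, JL, JN, LM, LN, MN
  2-simplices (20): ABE, ABG, ADJ, ADM, AEJ, AGN, AMN, BEN, BFG, BFM, BMN, DFG, DFJ, DGL, DLM, EJN, FJL, FLM, GLN, JLN

Hence C_0 ≅ Z^10, C_1 ≅ Z^30, C_2 ≅ Z^20.

The boundary map ∂_1: C_1 → C_0 sends each edge [p,q] (with p < q) to q − p. For instance
  ∂LM = M − L.
This gives a 10×30 integer matrix of rank 9; reducing to Smith normal form yields diagonal entries (1,1,1,1,1,1,1,1,1).

The boundary map ∂_2: C_2 → C_1 acts by ∂[p,q,r] = [q,r] − [p,r] + [p,q]. For instance
  ∂EJN = JN − EN + EJ,
  ∂ABE = BE − AE + AB.
The 30×20 boundary matrix has rank 20 and Smith normal form diag(1,1,1,1,1,1,1,1,1,1,1,1,1,1,1,1,1,1,1,2).

From H_k ≅ ker(∂_k) / im(∂_{k+1}) we obtain:

  H_0: rank C_0 − rank ∂_1 = 10 − 9 = 1, and the invariant factors of ∂_1 are all 1, so H_0 ≅ Z.
  H_1: rank ker ∂_1 − rank ∂_2 = (30 − 9) − 20 = 1, and ∂_2 has invariant factor 2 > 1, so H_1 ≅ Z ⊕ Z_2.
  H_2: rank ker ∂_2 − rank ∂_3 = (20 − 20) − 0 = 0, and there is no ∂_3, so H_2 ≅ 0.

(K is a triangulation of the Klein bottle.)

H_0 ≅ Z,  H_1 ≅ Z ⊕ Z_2,  H_2 = 0.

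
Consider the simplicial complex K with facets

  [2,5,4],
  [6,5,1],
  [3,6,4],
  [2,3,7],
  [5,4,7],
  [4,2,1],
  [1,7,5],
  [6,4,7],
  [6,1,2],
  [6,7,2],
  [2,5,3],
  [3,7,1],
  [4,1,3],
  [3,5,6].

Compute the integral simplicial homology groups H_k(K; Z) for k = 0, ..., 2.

Take the total order 1 < 2 < 3 < 4 < 5 < 6 < 7 on the vertex set. Then K (dimension 2) consists of the simplices:

  0-simplices (7): [1], [2], [3], [4], [5], [6], [7]
  1-simplices (21): [1,2], [1,3], [1,4], [1,5], [1,6], [1,7], [2,3], [2,4], [2,5], [2,6], [2,7], [3,4], [3,5], [3,6], [3,7], [4,5], [4,6], [4,7], [5,6], [5,7], [6,7]
  2-simplices (14): [1,2,4], [1,2,6], [1,3,4], [1,3,7], [1,5,6], [1,5,7], [2,3,5], [2,3,7], [2,4,5], [2,6,7], [3,4,6], [3,5,6], [4,5,7], [4,6,7]

giving chain groups C_0 ≅ Z^7, C_1 ≅ Z^21, C_2 ≅ Z^14.

∂_1: C_1 → C_0 sends each edge [p,q] (with p < q) to q − p. For instance
  ∂[3,6] = [6] − [3].
This gives a 7×21 integer matrix of rank 6; reducing to Smith normal form yields diagonal entries (1,1,1,1,1,1).

The boundary map ∂_2: C_2 → C_1 sends each 2-simplex [p,q,r] to [q,r] − [p,r] + [p,q]. For instance
  ∂[2,3,5] = [3,5] − [2,5] + [2,3],
  ∂[2,4,5] = [4,5] − [2,5] + [2,4].
The resulting 21×14 matrix has rank 13, and its Smith normal form has invariant factors (1,1,1,1,1,1,1,1,1,1,1,1,1).

Computing H_k = (kernel of ∂_k) / (image of ∂_{k+1}):

  H_0: rank C_0 − rank ∂_1 = 7 − 6 = 1, and the invariant factors of ∂_1 are all 1, so H_0 ≅ Z.
  H_1: rank ker ∂_1 − rank ∂_2 = (21 − 6) − 13 = 2, and the invariant factors of ∂_2 are all 1, so H_1 ≅ Z^2.
  H_2: rank ker ∂_2 − rank ∂_3 = (14 − 13) − 0 = 1, and there is no ∂_3, so H_2 ≅ Z.

H_0 ≅ Z,  H_1 ≅ Z^2,  H_2 ≅ Z.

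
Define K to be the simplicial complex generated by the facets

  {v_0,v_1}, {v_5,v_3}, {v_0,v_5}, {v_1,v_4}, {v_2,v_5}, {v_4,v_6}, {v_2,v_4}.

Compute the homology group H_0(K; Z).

H_0 = Z.

Order the vertices as v_0 < v_1 < v_2 < v_3 < v_4 < v_5 < v_6. Listing each simplex with vertices in this order, K has dimension 1 with simplices:

  0-simplices (7): [v_0], [v_1], [v_2], [v_3], [v_4], [v_5], [v_6]
  1-simplices (7): [v_0,v_1], [v_0,v_5], [v_1,v_4], [v_2,v_4], [v_2,v_5], [v_3,v_5], [v_4,v_6]

giving chain groups C_0 ≅ Z^7, C_1 ≅ Z^7.

Boundary ∂_1: C_1 → C_0 is given by ∂[p,q] = [q] − [p]. For instance
  ∂[v_0,v_1] = [v_1] − [v_0].
The resulting 7×7 matrix has rank 6, and its Smith normal form has invariant factors (1,1,1,1,1,1).

Now H_k = ker ∂_k / im ∂_{k+1}, so:

  H_0: rank C_0 − rank ∂_1 = 7 − 6 = 1, and the invariant factors of ∂_1 are all 1, so H_0 ≅ Z.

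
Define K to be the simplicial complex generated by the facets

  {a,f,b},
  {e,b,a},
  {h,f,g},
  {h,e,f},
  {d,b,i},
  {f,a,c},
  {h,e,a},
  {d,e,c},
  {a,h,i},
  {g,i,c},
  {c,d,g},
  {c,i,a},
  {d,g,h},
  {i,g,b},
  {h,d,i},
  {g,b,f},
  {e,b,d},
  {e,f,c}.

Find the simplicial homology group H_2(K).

H_2 ≅ 0.

We work with the vertex ordering a < b < c < d < e < f < g < h < i. The simplices of K, each written with vertices in increasing order, are:

  0-simplices (9): a, b, c, d, e, f, g, h, i
  1-simplices (27): ab, ac, ae, af, ah, ai, bd, be, bf, bg, bi, cd, ce, cf, cg, ci, de, dg, dh, di, ef, eh, fg, fh, gh, gi, hi
  2-simplices (18): abe, abf, acf, aci, aeh, ahi, bde, bdi, bfg, bgi, cde, cdg, cef, cgi, dgh, dhi, efh, fgh

giving chain groups C_0 ≅ Z^9, C_1 ≅ Z^27, C_2 ≅ Z^18.

Boundary ∂_1: C_1 → C_0 maps an edge to its endpoints' difference, ∂[p,q] = q − p. For instance
  ∂bg = g − b.
As a 9×27 matrix over Z this has rank 8, with invariant factors (1,1,1,1,1,1,1,1).

Boundary ∂_2: C_2 → C_1 maps a triangle to the signed sum of its edges. For instance
  ∂bde = de − be + bd,
  ∂dgh = gh − dh + dg.
The resulting 27×18 matrix has rank 18, and its Smith normal form has invariant factors (1,1,1,1,1,1,1,1,1,1,1,1,1,1,1,1,1,2).

Computing H_k = (kernel of ∂_k) / (image of ∂_{k+1}):

  H_2: rank ker ∂_2 − rank ∂_3 = (18 − 18) − 0 = 0, and there is no ∂_3, so H_2 = 0.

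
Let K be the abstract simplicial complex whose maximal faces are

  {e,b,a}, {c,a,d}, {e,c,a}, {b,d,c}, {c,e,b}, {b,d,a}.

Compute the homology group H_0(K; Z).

H_0 = Z.

We work with the vertex ordering a < b < c < d < e. The simplices of K, each written with vertices in increasing order, are:

  0-simplices (5): a, b, c, d, e
  1-simplices (9): ab, ac, ad, ae, bc, bd, be, cd, ce
  2-simplices (6): abd, abe, acd, ace, bcd, bce

giving chain groups C_0 ≅ Z^5, C_1 ≅ Z^9, C_2 ≅ Z^6.

Boundary ∂_1: C_1 → C_0 sends each edge [p,q] (with p < q) to q − p. For instance
  ∂ce = e − c.
The 5×9 boundary matrix has rank 4 and Smith normal form diag(1,1,1,1).

Boundary ∂_2: C_2 → C_1 maps a triangle to the signed sum of its edges. For instance
  ∂bcd = cd − bd + bc,
  ∂acd = cd − ad + ac.
The resulting 9×6 matrix has rank 5, and its Smith normal form has invariant factors (1,1,1,1,1).

Computing H_k = (kernel of ∂_k) / (image of ∂_{k+1}):

  H_0: rank C_0 − rank ∂_1 = 5 − 4 = 1, and the invariant factors of ∂_1 are all 1, so H_0 ≅ Z.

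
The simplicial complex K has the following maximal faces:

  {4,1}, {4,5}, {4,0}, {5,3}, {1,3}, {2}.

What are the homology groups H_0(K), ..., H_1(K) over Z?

Order the vertices as 0 < 1 < 2 < 3 < 4 < 5. Listing each simplex with vertices in this order, K has dimension 1 with simplices:

  0-simplices (6): [0], [1], [2], [3], [4], [5]
  1-simplices (5): [0,4], [1,3], [1,4], [3,5], [4,5]

giving chain groups C_0 ≅ Z^6, C_1 ≅ Z^5.

The boundary map ∂_1: C_1 → C_0 sends each edge [p,q] (with p < q) to q − p.
The resulting 6×5 matrix has rank 4, and its Smith normal form has invariant factors (1,1,1,1).

Computing H_k = (kernel of ∂_k) / (image of ∂_{k+1}):

  H_0: rank C_0 − rank ∂_1 = 6 − 4 = 2, and the invariant factors of ∂_1 are all 1, so H_0 = Z^2.
  H_1: rank ker ∂_1 − rank ∂_2 = (5 − 4) − 0 = 1, and there is no ∂_2, so H_1 = Z.

H_0 ≅ Z^2,  H_1 ≅ Z.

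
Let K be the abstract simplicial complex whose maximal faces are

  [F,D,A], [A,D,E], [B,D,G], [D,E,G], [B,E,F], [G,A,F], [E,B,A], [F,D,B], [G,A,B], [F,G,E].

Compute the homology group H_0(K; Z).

H_0 ≅ Z.

Take the total order A < B < D < E < F < G on the vertex set. Then K (dimension 2) consists of the simplices:

  0-simplices (6): A, B, D, E, F, G
  1-simplices (15): AB, AD, AE, AF, AG, BD, BE, BF, BG, DE, DF, DG, EF, EG, FG
  2-simplices (10): ABE, ABG, ADE, ADF, AFG, BDF, BDG, BEF, DEG, EFG

so the chain groups are C_0 ≅ Z^6, C_1 ≅ Z^15, C_2 ≅ Z^10.

Boundary ∂_1: C_1 → C_0 is given by ∂[p,q] = [q] − [p]. For instance
  ∂BD = D − B.
This gives a 6×15 integer matrix of rank 5; reducing to Smith normal form yields diagonal entries (1,1,1,1,1).

Boundary ∂_2: C_2 → C_1 sends each 2-simplex [p,q,r] to [q,r] − [p,r] + [p,q]. For instance
  ∂BDF = DF − BF + BD,
  ∂ABE = BE − AE + AB.
As a 15×10 matrix over Z this has rank 10, with invariant factors (1,1,1,1,1,1,1,1,1,2).

Now H_k = ker ∂_k / im ∂_{k+1}, so:

  H_0: rank C_0 − rank ∂_1 = 6 − 5 = 1, and the invariant factors of ∂_1 are all 1, so H_0 = Z.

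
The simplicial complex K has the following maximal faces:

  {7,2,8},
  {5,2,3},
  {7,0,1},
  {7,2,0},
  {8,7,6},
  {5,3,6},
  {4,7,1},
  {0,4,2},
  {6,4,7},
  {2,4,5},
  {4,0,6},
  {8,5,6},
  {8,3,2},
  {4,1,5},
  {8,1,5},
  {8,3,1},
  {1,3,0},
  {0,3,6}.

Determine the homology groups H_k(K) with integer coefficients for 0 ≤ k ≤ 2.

We work with the vertex ordering 0 < 1 < 2 < 3 < 4 < 5 < 6 < 7 < 8. The simplices of K, each written with vertices in increasing order, are:

  0-simplices (9): [0], [1], [2], [3], [4], [5], [6], [7], [8]
  1-simplices (27): (27 of them)
  2-simplices (18): [0,1,3], [0,1,7], [0,2,4], [0,2,7], [0,3,6], [0,4,6], [1,3,8], [1,4,5], [1,4,7], [1,5,8], [2,3,5], [2,3,8], [2,4,5], [2,7,8], [3,5,6], [4,6,7], [5,6,8], [6,7,8]

Hence C_0 ≅ Z^9, C_1 ≅ Z^27, C_2 ≅ Z^18.

Boundary ∂_1: C_1 → C_0 sends each edge [p,q] (with p < q) to q − p. For instance
  ∂[1,5] = [5] − [1].
As a 9×27 matrix over Z this has rank 8, with invariant factors (1,1,1,1,1,1,1,1).

Boundary ∂_2: C_2 → C_1 maps a triangle to the signed sum of its edges. For instance
  ∂[2,4,5] = [4,5] − [2,5] + [2,4],
  ∂[5,6,8] = [6,8] − [5,8] + [5,6].
As a 27×18 matrix over Z this has rank 18, with invariant factors (1,1,1,1,1,1,1,1,1,1,1,1,1,1,1,1,1,2).

Reading off H_k = ker ∂_k / im ∂_{k+1}:

  H_0: rank C_0 − rank ∂_1 = 9 − 8 = 1, and the invariant factors of ∂_1 are all 1, so H_0 ≅ Z.
  H_1: rank ker ∂_1 − rank ∂_2 = (27 − 8) − 18 = 1, and ∂_2 has invariant factor 2 > 1, so H_1 ≅ Z ⊕ Z/2.
  H_2: rank ker ∂_2 − rank ∂_3 = (18 − 18) − 0 = 0, and there is no ∂_3, so H_2 ≅ 0.

H_0 ≅ Z,  H_1 ≅ Z ⊕ Z/2,  H_2 = 0.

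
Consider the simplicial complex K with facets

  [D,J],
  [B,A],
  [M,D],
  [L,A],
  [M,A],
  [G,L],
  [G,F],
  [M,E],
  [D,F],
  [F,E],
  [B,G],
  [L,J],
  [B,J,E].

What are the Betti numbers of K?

b_0 = 1, b_1 = 6, b_2 = 0.

We work with the vertex ordering A < B < D < E < F < G < J < L < M. The simplices of K, each written with vertices in increasing order, are:

  0-simplices (9): A, B, D, E, F, G, J, L, M
  1-simplices (15): AB, AL, AM, BE, BG, BJ, DF, DJ, DM, EF, EJ, EM, FG, GL, JL
  2-simplices (1): BEJ

giving chain groups C_0 ≅ Z^9, C_1 ≅ Z^15, C_2 ≅ Z^1.

The boundary map ∂_1: C_1 → C_0 maps an edge to its endpoints' difference, ∂[p,q] = q − p.
The resulting 9×15 matrix has rank 8, and its Smith normal form has invariant factors (1,1,1,1,1,1,1,1).

Boundary ∂_2: C_2 → C_1 sends each 2-simplex [p,q,r] to [q,r] − [p,r] + [p,q]. For instance
  ∂BEJ = EJ − BJ + BE.
As a 15×1 matrix over Z this has rank 1, with invariant factors (1).

Reading off H_k = ker ∂_k / im ∂_{k+1}:

  H_0: rank C_0 − rank ∂_1 = 9 − 8 = 1, and the invariant factors of ∂_1 are all 1, so H_0 ≅ Z.
  H_1: rank ker ∂_1 − rank ∂_2 = (15 − 8) − 1 = 6, and the invariant factors of ∂_2 are all 1, so H_1 ≅ Z^6.
  H_2: rank ker ∂_2 − rank ∂_3 = (1 − 1) − 0 = 0, and there is no ∂_3, so H_2 ≅ 0.

As a check, the Euler characteristic is 9 − 15 + 1 = -5, which agrees with 1 − 6 + 0 = -5.

Hence the Betti numbers are b_0 = 1, b_1 = 6, b_2 = 0.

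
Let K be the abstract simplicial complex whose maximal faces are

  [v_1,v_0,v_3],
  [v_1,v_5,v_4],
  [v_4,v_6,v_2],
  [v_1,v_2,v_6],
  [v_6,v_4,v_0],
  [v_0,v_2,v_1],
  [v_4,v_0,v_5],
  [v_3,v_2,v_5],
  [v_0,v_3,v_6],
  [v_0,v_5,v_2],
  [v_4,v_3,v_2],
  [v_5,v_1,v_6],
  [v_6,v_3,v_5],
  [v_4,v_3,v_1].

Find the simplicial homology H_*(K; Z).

Take the total order v_0 < v_1 < v_2 < v_3 < v_4 < v_5 < v_6 on the vertex set. Then K (dimension 2) consists of the simplices:

  0-simplices (7): [v_0], [v_1], [v_2], [v_3], [v_4], [v_5], [v_6]
  1-simplices (21): (21 of them)
  2-simplices (14): (14 of them)

so the chain groups are C_0 ≅ Z^7, C_1 ≅ Z^21, C_2 ≅ Z^14.

The boundary map ∂_1: C_1 → C_0 sends each edge [p,q] (with p < q) to q − p. For instance
  ∂[v_1,v_4] = [v_4] − [v_1].
The 7×21 boundary matrix has rank 6 and Smith normal form diag(1,1,1,1,1,1).

The boundary map ∂_2: C_2 → C_1 acts by ∂[p,q,r] = [q,r] − [p,r] + [p,q]. For instance
  ∂[v_0,v_1,v_3] = [v_1,v_3] − [v_0,v_3] + [v_0,v_1],
  ∂[v_0,v_4,v_6] = [v_4,v_6] − [v_0,v_6] + [v_0,v_4].
This gives a 21×14 integer matrix of rank 13; reducing to Smith normal form yields diagonal entries (1,1,1,1,1,1,1,1,1,1,1,1,1).

Reading off H_k = ker ∂_k / im ∂_{k+1}:

  H_0: rank C_0 − rank ∂_1 = 7 − 6 = 1, and the invariant factors of ∂_1 are all 1, so H_0 ≅ Z.
  H_1: rank ker ∂_1 − rank ∂_2 = (21 − 6) − 13 = 2, and the invariant factors of ∂_2 are all 1, so H_1 ≅ Z^2.
  H_2: rank ker ∂_2 − rank ∂_3 = (14 − 13) − 0 = 1, and there is no ∂_3, so H_2 ≅ Z.

As a check, the Euler characteristic is 7 − 21 + 14 = 0, which agrees with 1 − 2 + 1 = 0.

H_0 ≅ Z,  H_1 ≅ Z^2,  H_2 ≅ Z.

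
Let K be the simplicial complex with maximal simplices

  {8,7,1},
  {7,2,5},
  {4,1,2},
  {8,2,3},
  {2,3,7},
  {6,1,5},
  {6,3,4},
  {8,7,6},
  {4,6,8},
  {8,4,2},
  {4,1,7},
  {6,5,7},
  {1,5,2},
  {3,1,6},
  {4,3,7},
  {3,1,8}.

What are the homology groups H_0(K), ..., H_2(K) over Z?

Order the vertices as 1 < 2 < 3 < 4 < 5 < 6 < 7 < 8. Listing each simplex with vertices in this order, K has dimension 2 with simplices:

  0-simplices (8): [1], [2], [3], [4], [5], [6], [7], [8]
  1-simplices (24): (24 of them)
  2-simplices (16): [1,2,4], [1,2,5], [1,3,6], [1,3,8], [1,4,7], [1,5,6], [1,7,8], [2,3,7], [2,3,8], [2,4,8], [2,5,7], [3,4,6], [3,4,7], [4,6,8], [5,6,7], [6,7,8]

giving chain groups C_0 ≅ Z^8, C_1 ≅ Z^24, C_2 ≅ Z^16.

The boundary map ∂_1: C_1 → C_0 maps an edge to its endpoints' difference, ∂[p,q] = q − p.
The resulting 8×24 matrix has rank 7, and its Smith normal form has invariant factors (1,1,1,1,1,1,1).

Boundary ∂_2: C_2 → C_1 sends each 2-simplex [p,q,r] to [q,r] − [p,r] + [p,q]. For instance
  ∂[6,7,8] = [7,8] − [6,8] + [6,7],
  ∂[2,3,8] = [3,8] − [2,8] + [2,3].
This gives a 24×16 integer matrix of rank 15; reducing to Smith normal form yields diagonal entries (1,1,1,1,1,1,1,1,1,1,1,1,1,1,1).

Computing H_k = (kernel of ∂_k) / (image of ∂_{k+1}):

  H_0: rank C_0 − rank ∂_1 = 8 − 7 = 1, and the invariant factors of ∂_1 are all 1, so H_0 = Z.
  H_1: rank ker ∂_1 − rank ∂_2 = (24 − 7) − 15 = 2, and the invariant factors of ∂_2 are all 1, so H_1 = Z^2.
  H_2: rank ker ∂_2 − rank ∂_3 = (16 − 15) − 0 = 1, and there is no ∂_3, so H_2 = Z.

As a check, the Euler characteristic is 8 − 24 + 16 = 0, which agrees with 1 − 2 + 1 = 0.
(K is a triangulation of the torus T^2.)

H_0 = Z,  H_1 = Z^2,  H_2 = Z.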